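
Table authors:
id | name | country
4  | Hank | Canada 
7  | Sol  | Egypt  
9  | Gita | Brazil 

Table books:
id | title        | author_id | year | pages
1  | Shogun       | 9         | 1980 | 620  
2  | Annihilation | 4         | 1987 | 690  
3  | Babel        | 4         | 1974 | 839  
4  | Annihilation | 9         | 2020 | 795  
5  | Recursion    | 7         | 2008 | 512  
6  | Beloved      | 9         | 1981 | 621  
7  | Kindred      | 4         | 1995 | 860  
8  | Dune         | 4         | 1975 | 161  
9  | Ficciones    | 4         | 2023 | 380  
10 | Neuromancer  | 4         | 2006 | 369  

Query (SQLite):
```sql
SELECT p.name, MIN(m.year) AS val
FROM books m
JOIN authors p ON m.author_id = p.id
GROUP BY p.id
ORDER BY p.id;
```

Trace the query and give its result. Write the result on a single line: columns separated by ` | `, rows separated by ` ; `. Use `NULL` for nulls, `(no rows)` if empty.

Join each books row to its authors via author_id.
Group joined rows by authors.id; compute MIN(m.year) per group.
  4: ids {2, 3, 7, 8, 9, 10} → MIN(m.year)=1974
  7: ids {5} → MIN(m.year)=2008
  9: ids {1, 4, 6} → MIN(m.year)=1980

Hank | 1974 ; Sol | 2008 ; Gita | 1980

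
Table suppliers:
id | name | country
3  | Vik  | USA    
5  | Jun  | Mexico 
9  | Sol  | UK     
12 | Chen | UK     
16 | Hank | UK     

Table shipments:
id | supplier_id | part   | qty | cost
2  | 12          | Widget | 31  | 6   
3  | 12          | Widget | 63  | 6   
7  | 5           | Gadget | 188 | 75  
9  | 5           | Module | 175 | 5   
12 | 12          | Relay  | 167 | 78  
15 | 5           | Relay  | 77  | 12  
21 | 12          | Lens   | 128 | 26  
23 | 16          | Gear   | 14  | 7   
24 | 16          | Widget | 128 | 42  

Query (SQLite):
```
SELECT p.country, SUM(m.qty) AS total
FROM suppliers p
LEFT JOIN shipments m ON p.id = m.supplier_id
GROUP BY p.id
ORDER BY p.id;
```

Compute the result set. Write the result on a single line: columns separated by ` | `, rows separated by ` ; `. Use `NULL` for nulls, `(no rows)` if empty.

USA | NULL ; Mexico | 440 ; UK | NULL ; UK | 389 ; UK | 142

LEFT JOIN keeps every suppliers row; unmatched ones get NULL for shipments columns.
Group by suppliers.id and compute SUM(m.qty). SUM over an all-NULL group is NULL.
  3: ids {—} → SUM(m.qty)=NULL
  5: ids {7, 9, 15} → SUM(m.qty)=440
  9: ids {—} → SUM(m.qty)=NULL
  12: ids {2, 3, 12, 21} → SUM(m.qty)=389
  16: ids {23, 24} → SUM(m.qty)=142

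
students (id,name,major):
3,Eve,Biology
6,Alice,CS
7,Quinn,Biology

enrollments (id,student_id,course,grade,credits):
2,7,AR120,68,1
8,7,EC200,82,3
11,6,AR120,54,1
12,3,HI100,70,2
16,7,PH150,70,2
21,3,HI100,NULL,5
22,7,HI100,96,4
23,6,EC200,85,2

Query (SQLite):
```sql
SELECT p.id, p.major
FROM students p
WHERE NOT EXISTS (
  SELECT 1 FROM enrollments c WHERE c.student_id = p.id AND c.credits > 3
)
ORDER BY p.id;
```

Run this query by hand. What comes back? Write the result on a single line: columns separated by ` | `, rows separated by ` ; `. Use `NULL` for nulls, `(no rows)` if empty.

6 | CS

For each students row, check whether any enrollments with matching student_id has credits > 3.
Keep rows where that is false.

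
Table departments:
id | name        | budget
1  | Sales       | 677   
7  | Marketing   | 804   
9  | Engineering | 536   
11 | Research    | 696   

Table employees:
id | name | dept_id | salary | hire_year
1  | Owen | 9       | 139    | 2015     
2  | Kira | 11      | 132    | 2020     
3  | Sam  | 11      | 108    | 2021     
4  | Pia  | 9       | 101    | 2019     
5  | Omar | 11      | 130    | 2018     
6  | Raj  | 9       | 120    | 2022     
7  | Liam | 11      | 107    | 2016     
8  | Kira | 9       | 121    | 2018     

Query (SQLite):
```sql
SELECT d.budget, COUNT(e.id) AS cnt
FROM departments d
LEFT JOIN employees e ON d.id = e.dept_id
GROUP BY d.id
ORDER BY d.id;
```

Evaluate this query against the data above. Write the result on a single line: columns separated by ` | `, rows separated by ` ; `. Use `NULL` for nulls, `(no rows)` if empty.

677 | 0 ; 804 | 0 ; 536 | 4 ; 696 | 4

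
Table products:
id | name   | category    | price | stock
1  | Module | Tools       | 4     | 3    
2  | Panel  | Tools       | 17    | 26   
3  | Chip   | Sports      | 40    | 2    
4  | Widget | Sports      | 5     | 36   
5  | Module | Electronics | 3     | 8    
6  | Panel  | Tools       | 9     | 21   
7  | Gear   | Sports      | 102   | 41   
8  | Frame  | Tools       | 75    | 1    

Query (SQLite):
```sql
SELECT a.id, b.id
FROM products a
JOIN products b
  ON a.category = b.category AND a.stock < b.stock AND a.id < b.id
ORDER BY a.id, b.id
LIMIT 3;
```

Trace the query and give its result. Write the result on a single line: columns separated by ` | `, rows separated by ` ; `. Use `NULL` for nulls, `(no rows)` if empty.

Pairs (a,b) with same category, a.stock < b.stock, a.id < b.id.
category groups: Electronics:{5} Sports:{3,4,7} Tools:{1,2,6,8}
Ordered by (a.id, b.id); first 3.

1 | 2 ; 1 | 6 ; 3 | 4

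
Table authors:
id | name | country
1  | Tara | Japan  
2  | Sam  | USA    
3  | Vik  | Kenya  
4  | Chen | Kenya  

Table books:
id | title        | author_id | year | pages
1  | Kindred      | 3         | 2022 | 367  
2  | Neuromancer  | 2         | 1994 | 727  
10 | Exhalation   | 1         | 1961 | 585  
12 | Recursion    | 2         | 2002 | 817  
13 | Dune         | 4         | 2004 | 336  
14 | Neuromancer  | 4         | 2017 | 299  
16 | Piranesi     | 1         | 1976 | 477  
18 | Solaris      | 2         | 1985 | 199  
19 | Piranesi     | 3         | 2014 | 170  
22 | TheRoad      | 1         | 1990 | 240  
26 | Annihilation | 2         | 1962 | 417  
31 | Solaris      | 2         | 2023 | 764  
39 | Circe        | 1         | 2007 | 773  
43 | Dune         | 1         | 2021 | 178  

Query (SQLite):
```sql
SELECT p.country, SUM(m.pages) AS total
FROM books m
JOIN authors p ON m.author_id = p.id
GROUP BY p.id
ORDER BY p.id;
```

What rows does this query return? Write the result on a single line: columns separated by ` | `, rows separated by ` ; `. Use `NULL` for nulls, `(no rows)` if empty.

Japan | 2253 ; USA | 2924 ; Kenya | 537 ; Kenya | 635

Join each books row to its authors via author_id.
Group joined rows by authors.id; compute SUM(m.pages) per group.
  1: ids {10, 16, 22, 39, 43} → SUM(m.pages)=2253
  2: ids {2, 12, 18, 26, 31} → SUM(m.pages)=2924
  3: ids {1, 19} → SUM(m.pages)=537
  4: ids {13, 14} → SUM(m.pages)=635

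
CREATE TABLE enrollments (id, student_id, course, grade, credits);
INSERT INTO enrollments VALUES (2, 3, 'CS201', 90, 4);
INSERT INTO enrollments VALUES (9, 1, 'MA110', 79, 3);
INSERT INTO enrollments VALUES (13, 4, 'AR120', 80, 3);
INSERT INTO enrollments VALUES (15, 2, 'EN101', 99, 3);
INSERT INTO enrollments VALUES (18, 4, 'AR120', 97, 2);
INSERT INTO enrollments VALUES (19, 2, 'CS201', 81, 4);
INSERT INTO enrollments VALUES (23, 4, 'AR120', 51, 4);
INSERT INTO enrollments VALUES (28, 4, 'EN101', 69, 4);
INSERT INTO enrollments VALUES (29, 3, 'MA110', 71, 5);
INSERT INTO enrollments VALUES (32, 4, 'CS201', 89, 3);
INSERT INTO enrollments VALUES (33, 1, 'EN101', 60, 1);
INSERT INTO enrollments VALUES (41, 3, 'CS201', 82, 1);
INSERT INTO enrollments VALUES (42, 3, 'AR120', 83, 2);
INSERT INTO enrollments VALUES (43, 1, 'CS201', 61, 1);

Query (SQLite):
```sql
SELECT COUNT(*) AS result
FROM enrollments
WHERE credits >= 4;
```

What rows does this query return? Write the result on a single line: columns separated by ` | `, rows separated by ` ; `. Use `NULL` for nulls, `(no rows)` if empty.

5

Rows where credits >= 4 → credits values: [4, 4, 4, 4, 5].
COUNT(*) counts rows → 5.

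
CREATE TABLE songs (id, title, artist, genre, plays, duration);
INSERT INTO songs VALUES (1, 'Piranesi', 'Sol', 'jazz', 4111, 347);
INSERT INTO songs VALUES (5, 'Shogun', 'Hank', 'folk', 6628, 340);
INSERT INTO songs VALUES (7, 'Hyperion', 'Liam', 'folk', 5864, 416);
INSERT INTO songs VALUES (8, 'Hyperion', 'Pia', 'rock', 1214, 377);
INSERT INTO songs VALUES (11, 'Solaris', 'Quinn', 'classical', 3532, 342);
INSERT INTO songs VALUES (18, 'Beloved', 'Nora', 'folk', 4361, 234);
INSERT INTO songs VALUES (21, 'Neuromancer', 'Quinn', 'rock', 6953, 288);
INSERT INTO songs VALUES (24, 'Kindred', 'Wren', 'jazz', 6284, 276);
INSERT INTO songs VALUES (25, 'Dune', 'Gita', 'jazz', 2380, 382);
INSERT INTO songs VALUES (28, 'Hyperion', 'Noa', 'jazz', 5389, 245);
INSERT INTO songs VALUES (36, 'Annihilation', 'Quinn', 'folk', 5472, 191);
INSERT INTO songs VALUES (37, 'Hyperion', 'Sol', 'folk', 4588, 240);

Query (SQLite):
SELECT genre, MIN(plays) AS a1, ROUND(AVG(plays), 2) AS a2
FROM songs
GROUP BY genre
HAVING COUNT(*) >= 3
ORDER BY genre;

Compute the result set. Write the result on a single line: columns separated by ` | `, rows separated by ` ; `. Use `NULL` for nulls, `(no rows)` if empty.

Group songs by genre.
Per group compute: MIN(plays), ROUND(AVG(plays), 2).
HAVING: drop groups with fewer than 3 rows.
  classical: ids {11} → MIN(plays)=3532, ROUND(AVG(plays), 2)=3532
  folk: ids {5, 7, 18, 36, 37} → MIN(plays)=4361, ROUND(AVG(plays), 2)=5382.6
  jazz: ids {1, 24, 25, 28} → MIN(plays)=2380, ROUND(AVG(plays), 2)=4541
  rock: ids {8, 21} → MIN(plays)=1214, ROUND(AVG(plays), 2)=4083.5

folk | 4361 | 5382.6 ; jazz | 2380 | 4541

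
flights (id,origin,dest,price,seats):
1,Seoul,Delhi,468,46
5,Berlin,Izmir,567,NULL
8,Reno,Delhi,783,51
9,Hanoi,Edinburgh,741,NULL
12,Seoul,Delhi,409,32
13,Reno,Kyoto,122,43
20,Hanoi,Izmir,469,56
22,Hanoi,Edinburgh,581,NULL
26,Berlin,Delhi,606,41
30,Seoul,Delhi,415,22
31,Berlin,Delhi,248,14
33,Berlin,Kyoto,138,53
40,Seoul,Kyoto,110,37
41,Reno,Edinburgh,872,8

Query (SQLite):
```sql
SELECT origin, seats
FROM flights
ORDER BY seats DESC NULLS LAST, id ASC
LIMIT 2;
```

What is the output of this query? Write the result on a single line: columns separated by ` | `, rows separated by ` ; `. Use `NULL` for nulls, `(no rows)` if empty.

Hanoi | 56 ; Berlin | 53

Sort by seats desc, tiebreak id asc: (56, id=20), (53, id=33), (51, id=8), (46, id=1), (43, id=13) …. Take first 2.
NULLS LAST: NULL seats rows go after all non-NULL rows (among themselves ordered by id asc).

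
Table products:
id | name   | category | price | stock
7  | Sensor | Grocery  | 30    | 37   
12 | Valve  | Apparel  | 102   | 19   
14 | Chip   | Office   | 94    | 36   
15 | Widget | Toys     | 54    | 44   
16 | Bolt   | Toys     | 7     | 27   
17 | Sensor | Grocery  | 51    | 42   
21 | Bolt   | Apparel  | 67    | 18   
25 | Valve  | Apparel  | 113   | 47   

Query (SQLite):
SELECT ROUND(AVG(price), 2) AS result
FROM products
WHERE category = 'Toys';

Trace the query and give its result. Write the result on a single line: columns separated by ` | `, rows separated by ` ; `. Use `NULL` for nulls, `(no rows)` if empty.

30.5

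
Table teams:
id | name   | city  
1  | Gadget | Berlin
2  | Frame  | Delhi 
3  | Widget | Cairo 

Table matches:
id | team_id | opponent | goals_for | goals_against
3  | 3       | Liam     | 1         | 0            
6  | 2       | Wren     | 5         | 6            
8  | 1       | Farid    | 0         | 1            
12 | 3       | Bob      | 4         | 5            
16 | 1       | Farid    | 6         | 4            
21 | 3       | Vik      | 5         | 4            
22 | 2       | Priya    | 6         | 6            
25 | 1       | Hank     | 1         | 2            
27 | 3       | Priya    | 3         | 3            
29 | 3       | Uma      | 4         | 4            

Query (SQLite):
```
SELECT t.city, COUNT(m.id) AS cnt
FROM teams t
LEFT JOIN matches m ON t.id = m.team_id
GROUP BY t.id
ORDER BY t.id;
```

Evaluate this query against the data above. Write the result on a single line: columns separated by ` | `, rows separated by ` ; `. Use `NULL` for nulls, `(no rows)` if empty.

Berlin | 3 ; Delhi | 2 ; Cairo | 5

LEFT JOIN keeps every teams row; unmatched ones get NULL for matches columns.
Group by teams.id and compute COUNT(m.id). COUNT(col) of an all-NULL group is 0.
  1: ids {8, 16, 25} → COUNT(m.id)=3
  2: ids {6, 22} → COUNT(m.id)=2
  3: ids {3, 12, 21, 27, 29} → COUNT(m.id)=5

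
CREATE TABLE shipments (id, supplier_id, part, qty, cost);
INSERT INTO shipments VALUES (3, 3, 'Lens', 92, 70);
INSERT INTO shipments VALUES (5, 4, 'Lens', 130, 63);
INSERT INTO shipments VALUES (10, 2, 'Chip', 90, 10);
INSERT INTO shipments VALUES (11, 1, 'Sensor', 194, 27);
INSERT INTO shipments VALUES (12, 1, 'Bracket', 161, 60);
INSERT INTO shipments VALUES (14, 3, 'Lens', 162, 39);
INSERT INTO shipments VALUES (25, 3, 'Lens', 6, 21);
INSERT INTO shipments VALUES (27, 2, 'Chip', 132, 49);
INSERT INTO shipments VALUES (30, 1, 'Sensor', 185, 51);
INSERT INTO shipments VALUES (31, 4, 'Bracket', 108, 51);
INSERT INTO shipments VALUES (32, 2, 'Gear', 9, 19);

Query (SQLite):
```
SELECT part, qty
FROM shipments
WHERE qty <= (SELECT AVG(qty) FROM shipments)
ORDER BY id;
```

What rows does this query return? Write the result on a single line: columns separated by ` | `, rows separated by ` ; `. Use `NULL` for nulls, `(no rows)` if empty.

Scalar subquery: AVG(qty) over all shipments rows = 115.363636 (≈; comparison uses full precision).
Keep rows where qty <= that value.

Lens | 92 ; Chip | 90 ; Lens | 6 ; Bracket | 108 ; Gear | 9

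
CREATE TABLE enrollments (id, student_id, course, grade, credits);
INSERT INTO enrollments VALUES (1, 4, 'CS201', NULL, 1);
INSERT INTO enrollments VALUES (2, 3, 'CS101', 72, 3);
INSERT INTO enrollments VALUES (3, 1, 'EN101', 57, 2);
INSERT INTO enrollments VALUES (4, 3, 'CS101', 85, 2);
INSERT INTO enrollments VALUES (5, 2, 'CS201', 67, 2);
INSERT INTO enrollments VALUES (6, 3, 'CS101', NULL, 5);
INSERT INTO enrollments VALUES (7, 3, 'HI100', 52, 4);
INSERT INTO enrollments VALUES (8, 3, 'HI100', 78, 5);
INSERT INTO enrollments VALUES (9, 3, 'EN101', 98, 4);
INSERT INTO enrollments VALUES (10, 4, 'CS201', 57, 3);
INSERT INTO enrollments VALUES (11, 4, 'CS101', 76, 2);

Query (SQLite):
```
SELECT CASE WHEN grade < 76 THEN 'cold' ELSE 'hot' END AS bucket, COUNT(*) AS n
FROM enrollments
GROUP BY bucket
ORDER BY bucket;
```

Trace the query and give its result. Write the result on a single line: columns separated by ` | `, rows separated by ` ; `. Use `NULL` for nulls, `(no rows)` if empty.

Bucket rows by grade < 76 → 'cold' else 'hot'; count each bucket.
NULL < 76 is unknown, so NULL grade falls into ELSE → 'hot'.

cold | 5 ; hot | 6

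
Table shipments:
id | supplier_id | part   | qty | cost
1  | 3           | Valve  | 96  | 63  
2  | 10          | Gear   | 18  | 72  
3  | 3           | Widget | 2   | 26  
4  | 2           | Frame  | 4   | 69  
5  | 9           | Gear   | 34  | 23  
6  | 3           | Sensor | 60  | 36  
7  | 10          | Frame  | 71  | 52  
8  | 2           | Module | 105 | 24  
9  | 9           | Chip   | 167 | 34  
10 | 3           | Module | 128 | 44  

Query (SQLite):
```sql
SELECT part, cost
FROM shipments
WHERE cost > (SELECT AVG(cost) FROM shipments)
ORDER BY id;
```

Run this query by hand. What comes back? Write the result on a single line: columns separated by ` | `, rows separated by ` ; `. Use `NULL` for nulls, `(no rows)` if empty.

Valve | 63 ; Gear | 72 ; Frame | 69 ; Frame | 52

Scalar subquery: AVG(cost) over all shipments rows = 44.3.
Keep rows where cost > that value.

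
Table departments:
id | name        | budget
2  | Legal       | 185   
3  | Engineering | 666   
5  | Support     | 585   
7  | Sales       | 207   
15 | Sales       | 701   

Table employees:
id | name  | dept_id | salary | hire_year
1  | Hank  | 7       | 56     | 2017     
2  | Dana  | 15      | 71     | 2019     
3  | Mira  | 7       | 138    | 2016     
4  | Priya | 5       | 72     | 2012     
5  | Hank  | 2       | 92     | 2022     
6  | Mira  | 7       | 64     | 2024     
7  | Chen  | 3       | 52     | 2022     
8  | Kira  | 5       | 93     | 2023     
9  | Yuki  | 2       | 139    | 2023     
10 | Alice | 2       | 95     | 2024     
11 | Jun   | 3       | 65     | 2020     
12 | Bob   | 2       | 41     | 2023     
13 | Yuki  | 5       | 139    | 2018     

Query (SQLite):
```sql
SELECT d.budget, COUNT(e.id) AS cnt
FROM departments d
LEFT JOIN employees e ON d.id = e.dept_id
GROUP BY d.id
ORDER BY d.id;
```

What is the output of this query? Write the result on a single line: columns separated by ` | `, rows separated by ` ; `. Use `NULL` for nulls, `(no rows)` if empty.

185 | 4 ; 666 | 2 ; 585 | 3 ; 207 | 3 ; 701 | 1

LEFT JOIN keeps every departments row; unmatched ones get NULL for employees columns.
Group by departments.id and compute COUNT(e.id). COUNT(col) of an all-NULL group is 0.
  2: ids {5, 9, 10, 12} → COUNT(e.id)=4
  3: ids {7, 11} → COUNT(e.id)=2
  5: ids {4, 8, 13} → COUNT(e.id)=3
  7: ids {1, 3, 6} → COUNT(e.id)=3
  15: ids {2} → COUNT(e.id)=1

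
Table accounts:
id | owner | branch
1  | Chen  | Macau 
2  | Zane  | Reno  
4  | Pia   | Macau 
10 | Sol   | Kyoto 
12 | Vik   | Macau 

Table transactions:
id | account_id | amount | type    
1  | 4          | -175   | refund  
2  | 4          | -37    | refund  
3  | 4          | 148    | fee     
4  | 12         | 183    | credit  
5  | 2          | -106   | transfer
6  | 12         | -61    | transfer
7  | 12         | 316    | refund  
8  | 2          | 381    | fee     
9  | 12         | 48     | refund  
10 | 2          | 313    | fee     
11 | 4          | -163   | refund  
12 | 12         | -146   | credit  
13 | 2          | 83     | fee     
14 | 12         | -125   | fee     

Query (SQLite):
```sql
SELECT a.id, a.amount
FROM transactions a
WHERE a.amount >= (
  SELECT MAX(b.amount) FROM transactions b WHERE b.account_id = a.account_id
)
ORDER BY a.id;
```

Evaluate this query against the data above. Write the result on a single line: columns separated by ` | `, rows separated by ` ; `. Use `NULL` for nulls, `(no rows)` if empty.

For each transactions row a, compute MAX(amount) over rows sharing a.account_id.
Keep row a if a.amount >= that per-group MAX.
  account_id=2: MAX(amount) = 381
  account_id=4: MAX(amount) = 148
  account_id=12: MAX(amount) = 316

3 | 148 ; 7 | 316 ; 8 | 381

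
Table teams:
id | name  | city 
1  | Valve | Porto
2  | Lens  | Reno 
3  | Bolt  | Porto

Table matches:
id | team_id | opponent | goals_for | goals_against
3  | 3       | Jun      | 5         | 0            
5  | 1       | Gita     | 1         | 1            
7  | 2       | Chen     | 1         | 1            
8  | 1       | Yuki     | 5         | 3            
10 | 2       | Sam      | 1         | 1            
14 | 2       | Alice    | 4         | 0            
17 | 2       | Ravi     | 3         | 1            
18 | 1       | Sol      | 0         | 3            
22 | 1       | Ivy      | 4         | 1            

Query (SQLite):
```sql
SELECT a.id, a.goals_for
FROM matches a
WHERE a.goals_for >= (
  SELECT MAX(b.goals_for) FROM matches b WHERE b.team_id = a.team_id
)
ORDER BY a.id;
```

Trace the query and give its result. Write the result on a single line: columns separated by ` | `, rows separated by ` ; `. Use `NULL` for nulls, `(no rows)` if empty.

3 | 5 ; 8 | 5 ; 14 | 4

For each matches row a, compute MAX(goals_for) over rows sharing a.team_id.
Keep row a if a.goals_for >= that per-group MAX.
  team_id=1: MAX(goals_for) = 5
  team_id=2: MAX(goals_for) = 4
  team_id=3: MAX(goals_for) = 5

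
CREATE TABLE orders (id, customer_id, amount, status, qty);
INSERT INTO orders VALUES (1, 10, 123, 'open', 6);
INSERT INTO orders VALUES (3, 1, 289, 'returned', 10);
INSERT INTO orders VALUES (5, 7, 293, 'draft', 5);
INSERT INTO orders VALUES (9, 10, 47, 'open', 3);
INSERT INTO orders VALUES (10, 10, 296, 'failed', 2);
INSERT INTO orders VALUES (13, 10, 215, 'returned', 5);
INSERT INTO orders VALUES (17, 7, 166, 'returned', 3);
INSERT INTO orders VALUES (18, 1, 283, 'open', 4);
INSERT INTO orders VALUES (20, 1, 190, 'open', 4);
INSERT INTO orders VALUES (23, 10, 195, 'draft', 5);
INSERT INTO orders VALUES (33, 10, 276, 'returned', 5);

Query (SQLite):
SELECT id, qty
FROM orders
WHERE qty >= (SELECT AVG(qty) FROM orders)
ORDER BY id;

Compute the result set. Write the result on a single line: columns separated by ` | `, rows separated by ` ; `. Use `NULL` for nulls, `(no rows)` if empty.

1 | 6 ; 3 | 10 ; 5 | 5 ; 13 | 5 ; 23 | 5 ; 33 | 5

Scalar subquery: AVG(qty) over all orders rows = 4.727273 (≈; comparison uses full precision).
Keep rows where qty >= that value.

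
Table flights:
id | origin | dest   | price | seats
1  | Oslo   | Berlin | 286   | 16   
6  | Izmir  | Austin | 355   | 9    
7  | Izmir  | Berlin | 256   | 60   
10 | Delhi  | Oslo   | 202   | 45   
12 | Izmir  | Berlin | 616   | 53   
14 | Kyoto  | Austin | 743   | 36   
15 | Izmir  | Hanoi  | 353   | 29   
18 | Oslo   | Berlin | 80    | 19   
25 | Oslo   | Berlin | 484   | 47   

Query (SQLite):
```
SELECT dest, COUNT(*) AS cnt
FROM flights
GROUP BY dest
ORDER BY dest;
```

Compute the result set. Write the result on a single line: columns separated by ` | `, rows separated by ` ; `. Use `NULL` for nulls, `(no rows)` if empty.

Partition flights by dest; compute COUNT(*) within each group.
  Austin: ids {6, 14} → COUNT(*)=2
  Berlin: ids {1, 7, 12, 18, 25} → COUNT(*)=5
  Hanoi: ids {15} → COUNT(*)=1
  Oslo: ids {10} → COUNT(*)=1

Austin | 2 ; Berlin | 5 ; Hanoi | 1 ; Oslo | 1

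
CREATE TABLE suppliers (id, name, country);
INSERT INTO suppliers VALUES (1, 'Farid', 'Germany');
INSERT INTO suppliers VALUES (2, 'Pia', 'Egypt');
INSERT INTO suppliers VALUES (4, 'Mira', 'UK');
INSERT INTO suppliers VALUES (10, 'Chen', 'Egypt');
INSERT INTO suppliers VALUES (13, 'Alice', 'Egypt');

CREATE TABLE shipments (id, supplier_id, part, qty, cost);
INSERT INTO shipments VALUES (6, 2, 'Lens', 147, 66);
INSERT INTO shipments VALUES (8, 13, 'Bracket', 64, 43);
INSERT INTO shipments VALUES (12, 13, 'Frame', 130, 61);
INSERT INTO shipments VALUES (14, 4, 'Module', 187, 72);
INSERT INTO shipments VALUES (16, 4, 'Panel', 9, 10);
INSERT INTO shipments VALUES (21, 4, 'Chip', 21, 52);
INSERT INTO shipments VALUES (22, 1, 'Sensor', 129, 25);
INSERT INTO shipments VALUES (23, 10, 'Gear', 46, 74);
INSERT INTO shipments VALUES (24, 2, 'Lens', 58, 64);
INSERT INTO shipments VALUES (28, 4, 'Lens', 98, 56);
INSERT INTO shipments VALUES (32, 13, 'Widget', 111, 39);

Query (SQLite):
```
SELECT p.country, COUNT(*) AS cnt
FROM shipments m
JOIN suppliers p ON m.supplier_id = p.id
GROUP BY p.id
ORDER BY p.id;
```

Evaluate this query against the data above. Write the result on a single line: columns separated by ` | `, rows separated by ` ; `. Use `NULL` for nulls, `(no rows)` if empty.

Join each shipments row to its suppliers via supplier_id.
Group joined rows by suppliers.id; compute COUNT(*) per group.
  1: ids {22} → COUNT(*)=1
  2: ids {6, 24} → COUNT(*)=2
  4: ids {14, 16, 21, 28} → COUNT(*)=4
  10: ids {23} → COUNT(*)=1
  13: ids {8, 12, 32} → COUNT(*)=3

Germany | 1 ; Egypt | 2 ; UK | 4 ; Egypt | 1 ; Egypt | 3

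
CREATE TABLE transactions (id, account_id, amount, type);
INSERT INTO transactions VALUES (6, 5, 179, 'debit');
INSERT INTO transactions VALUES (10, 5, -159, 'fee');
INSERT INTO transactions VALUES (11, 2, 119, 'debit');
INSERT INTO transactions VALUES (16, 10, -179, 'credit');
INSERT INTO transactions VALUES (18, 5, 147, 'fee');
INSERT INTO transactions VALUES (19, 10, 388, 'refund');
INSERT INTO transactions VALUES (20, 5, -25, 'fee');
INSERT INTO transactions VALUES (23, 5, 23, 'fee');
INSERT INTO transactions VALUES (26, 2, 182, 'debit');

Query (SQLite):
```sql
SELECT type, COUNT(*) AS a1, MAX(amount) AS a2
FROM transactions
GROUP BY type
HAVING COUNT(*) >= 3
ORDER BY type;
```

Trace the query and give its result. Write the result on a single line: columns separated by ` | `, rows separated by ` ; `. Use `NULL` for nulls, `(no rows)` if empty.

Group transactions by type.
Per group compute: COUNT(*), MAX(amount).
HAVING: drop groups with fewer than 3 rows.
  credit: ids {16} → COUNT(*)=1, MAX(amount)=-179
  debit: ids {6, 11, 26} → COUNT(*)=3, MAX(amount)=182
  fee: ids {10, 18, 20, 23} → COUNT(*)=4, MAX(amount)=147
  refund: ids {19} → COUNT(*)=1, MAX(amount)=388

debit | 3 | 182 ; fee | 4 | 147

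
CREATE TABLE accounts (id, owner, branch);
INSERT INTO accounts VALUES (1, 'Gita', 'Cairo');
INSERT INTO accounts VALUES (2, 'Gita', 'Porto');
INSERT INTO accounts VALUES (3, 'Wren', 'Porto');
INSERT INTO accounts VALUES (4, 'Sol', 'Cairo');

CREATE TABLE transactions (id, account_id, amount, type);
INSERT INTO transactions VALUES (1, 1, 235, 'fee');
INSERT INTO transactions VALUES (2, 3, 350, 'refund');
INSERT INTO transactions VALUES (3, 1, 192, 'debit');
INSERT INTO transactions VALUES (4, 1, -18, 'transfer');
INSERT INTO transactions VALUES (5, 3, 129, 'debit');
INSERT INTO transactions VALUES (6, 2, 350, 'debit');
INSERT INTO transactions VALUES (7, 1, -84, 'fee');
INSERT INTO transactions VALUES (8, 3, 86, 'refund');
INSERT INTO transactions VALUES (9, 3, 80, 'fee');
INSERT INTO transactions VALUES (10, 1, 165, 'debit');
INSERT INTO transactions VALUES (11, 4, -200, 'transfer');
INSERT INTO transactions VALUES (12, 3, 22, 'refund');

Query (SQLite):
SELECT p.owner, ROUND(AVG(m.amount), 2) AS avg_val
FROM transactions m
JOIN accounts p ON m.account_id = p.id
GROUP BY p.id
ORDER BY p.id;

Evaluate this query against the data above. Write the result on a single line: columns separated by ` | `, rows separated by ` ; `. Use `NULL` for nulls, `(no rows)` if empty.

Join each transactions row to its accounts via account_id.
Group joined rows by accounts.id; compute ROUND(AVG(m.amount), 2) per group.
  1: ids {1, 3, 4, 7, 10} → ROUND(AVG(m.amount), 2)=98
  2: ids {6} → ROUND(AVG(m.amount), 2)=350
  3: ids {2, 5, 8, 9, 12} → ROUND(AVG(m.amount), 2)=133.4
  4: ids {11} → ROUND(AVG(m.amount), 2)=-200

Gita | 98 ; Gita | 350 ; Wren | 133.4 ; Sol | -200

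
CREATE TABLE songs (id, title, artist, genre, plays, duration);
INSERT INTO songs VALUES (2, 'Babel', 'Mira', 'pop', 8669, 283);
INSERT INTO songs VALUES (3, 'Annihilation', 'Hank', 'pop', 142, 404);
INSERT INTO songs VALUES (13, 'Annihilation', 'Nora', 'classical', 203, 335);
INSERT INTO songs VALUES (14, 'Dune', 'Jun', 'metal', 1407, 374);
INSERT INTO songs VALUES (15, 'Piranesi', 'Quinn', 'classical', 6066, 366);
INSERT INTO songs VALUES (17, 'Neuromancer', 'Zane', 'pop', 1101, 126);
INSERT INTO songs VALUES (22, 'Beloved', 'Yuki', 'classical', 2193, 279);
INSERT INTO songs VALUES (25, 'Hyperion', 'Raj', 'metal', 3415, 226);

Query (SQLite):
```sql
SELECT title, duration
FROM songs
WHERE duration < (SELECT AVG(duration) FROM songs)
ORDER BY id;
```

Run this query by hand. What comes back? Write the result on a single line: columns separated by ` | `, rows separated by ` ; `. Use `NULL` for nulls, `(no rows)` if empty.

Babel | 283 ; Neuromancer | 126 ; Beloved | 279 ; Hyperion | 226

Scalar subquery: AVG(duration) over all songs rows = 299.125.
Keep rows where duration < that value.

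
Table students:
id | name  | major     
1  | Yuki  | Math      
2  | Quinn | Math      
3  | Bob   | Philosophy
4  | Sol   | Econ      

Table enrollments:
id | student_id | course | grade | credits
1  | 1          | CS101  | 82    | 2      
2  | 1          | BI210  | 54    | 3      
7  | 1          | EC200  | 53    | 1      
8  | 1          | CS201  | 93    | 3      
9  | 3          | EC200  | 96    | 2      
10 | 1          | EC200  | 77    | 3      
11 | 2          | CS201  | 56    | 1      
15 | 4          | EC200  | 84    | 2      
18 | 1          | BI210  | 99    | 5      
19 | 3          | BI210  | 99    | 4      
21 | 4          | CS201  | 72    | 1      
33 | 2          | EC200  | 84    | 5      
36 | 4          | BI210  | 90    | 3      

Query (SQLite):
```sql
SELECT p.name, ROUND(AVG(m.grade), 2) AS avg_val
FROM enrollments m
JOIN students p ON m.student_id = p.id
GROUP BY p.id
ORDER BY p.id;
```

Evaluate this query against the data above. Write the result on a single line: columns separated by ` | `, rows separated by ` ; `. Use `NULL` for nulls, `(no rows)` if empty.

Yuki | 76.33 ; Quinn | 70 ; Bob | 97.5 ; Sol | 82

Join each enrollments row to its students via student_id.
Group joined rows by students.id; compute ROUND(AVG(m.grade), 2) per group.
  1: ids {1, 2, 7, 8, 10, 18} → ROUND(AVG(m.grade), 2)=76.33
  2: ids {11, 33} → ROUND(AVG(m.grade), 2)=70
  3: ids {9, 19} → ROUND(AVG(m.grade), 2)=97.5
  4: ids {15, 21, 36} → ROUND(AVG(m.grade), 2)=82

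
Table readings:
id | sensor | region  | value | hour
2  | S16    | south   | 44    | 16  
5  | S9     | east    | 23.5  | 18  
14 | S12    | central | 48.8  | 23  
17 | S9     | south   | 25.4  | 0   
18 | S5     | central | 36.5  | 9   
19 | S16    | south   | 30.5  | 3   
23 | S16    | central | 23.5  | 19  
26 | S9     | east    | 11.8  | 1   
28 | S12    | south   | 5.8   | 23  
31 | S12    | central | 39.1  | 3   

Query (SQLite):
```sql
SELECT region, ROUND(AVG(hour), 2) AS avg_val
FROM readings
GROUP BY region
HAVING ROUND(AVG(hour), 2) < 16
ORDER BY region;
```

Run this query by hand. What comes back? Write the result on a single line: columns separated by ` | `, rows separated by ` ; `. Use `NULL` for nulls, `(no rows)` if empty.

central | 13.5 ; east | 9.5 ; south | 10.5

Partition readings by region; compute ROUND(AVG(hour), 2) within each group.
HAVING: keep groups where ROUND(AVG(hour), 2) < 16.
  central: ids {14, 18, 23, 31} → ROUND(AVG(hour), 2)=13.5
  east: ids {5, 26} → ROUND(AVG(hour), 2)=9.5
  south: ids {2, 17, 19, 28} → ROUND(AVG(hour), 2)=10.5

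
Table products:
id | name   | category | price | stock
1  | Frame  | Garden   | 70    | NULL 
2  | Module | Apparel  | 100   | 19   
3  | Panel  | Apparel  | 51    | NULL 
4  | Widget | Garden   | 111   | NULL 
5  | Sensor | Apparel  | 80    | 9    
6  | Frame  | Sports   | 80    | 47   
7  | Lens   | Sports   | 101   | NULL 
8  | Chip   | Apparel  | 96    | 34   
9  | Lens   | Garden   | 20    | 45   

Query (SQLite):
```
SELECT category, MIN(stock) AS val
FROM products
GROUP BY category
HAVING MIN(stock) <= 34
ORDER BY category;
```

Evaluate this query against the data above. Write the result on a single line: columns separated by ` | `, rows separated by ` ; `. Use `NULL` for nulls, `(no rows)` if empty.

Partition products by category; compute MIN(stock) within each group.
HAVING: keep groups where MIN(stock) <= 34.
  Apparel: ids {2, 3, 5, 8} → MIN(stock)=9
  Garden: ids {1, 4, 9} → MIN(stock)=45
  Sports: ids {6, 7} → MIN(stock)=47

Apparel | 9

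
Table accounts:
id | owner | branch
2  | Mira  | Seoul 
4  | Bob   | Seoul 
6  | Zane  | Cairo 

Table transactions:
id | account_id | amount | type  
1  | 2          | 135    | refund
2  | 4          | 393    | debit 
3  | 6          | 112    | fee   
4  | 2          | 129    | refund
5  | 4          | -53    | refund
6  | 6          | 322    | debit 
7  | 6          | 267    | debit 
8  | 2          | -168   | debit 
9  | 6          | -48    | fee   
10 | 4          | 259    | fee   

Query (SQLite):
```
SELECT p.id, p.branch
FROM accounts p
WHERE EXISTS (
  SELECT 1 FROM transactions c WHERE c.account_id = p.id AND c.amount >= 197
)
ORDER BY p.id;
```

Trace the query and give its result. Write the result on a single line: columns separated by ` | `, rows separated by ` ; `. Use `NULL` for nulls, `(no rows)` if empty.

For each accounts row, check whether any transactions with matching account_id has amount >= 197.
Keep rows where that is true.

4 | Seoul ; 6 | Cairo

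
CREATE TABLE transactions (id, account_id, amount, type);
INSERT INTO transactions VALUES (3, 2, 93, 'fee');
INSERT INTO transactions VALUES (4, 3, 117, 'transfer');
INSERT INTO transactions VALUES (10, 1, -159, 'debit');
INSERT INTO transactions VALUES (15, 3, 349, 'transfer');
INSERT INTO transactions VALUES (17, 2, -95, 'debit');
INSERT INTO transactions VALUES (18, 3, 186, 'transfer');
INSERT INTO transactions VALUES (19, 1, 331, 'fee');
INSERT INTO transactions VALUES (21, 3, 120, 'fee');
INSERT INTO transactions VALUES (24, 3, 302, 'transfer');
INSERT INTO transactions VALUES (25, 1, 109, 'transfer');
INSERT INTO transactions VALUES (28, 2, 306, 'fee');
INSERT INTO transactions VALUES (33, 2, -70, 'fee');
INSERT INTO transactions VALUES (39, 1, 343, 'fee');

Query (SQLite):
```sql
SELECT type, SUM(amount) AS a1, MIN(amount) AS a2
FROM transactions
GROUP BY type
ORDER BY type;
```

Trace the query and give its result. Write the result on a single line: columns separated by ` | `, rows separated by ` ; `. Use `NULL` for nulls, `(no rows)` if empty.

Group transactions by type.
Per group compute: SUM(amount), MIN(amount).
  debit: ids {10, 17} → SUM(amount)=-254, MIN(amount)=-159
  fee: ids {3, 19, 21, 28, 33, 39} → SUM(amount)=1123, MIN(amount)=-70
  transfer: ids {4, 15, 18, 24, 25} → SUM(amount)=1063, MIN(amount)=109

debit | -254 | -159 ; fee | 1123 | -70 ; transfer | 1063 | 109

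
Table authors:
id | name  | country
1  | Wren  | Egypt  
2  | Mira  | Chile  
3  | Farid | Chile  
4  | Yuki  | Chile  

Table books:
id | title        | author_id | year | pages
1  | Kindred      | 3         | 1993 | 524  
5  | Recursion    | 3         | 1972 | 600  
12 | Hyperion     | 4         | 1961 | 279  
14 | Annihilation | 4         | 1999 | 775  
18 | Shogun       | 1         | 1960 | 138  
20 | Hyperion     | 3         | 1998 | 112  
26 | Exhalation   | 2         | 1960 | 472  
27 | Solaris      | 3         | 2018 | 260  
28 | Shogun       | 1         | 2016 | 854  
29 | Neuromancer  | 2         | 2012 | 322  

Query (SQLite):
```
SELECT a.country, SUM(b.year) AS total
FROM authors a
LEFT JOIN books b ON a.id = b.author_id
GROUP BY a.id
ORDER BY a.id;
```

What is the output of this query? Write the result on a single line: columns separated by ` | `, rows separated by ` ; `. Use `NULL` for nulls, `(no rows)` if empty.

Egypt | 3976 ; Chile | 3972 ; Chile | 7981 ; Chile | 3960

LEFT JOIN keeps every authors row; unmatched ones get NULL for books columns.
Group by authors.id and compute SUM(b.year). SUM over an all-NULL group is NULL.
  1: ids {18, 28} → SUM(b.year)=3976
  2: ids {26, 29} → SUM(b.year)=3972
  3: ids {1, 5, 20, 27} → SUM(b.year)=7981
  4: ids {12, 14} → SUM(b.year)=3960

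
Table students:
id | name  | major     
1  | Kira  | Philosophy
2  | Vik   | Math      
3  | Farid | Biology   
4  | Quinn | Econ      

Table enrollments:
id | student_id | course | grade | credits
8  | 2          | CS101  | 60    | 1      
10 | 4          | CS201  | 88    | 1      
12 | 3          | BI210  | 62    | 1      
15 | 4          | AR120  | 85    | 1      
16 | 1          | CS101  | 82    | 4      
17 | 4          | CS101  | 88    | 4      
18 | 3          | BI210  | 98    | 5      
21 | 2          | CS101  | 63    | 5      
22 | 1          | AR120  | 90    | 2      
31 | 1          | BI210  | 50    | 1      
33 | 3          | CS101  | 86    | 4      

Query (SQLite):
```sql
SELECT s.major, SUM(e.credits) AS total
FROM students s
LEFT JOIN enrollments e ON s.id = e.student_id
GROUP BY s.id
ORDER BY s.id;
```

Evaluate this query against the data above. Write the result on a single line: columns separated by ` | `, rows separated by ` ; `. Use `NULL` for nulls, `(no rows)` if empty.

LEFT JOIN keeps every students row; unmatched ones get NULL for enrollments columns.
Group by students.id and compute SUM(e.credits). SUM over an all-NULL group is NULL.
  1: ids {16, 22, 31} → SUM(e.credits)=7
  2: ids {8, 21} → SUM(e.credits)=6
  3: ids {12, 18, 33} → SUM(e.credits)=10
  4: ids {10, 15, 17} → SUM(e.credits)=6

Philosophy | 7 ; Math | 6 ; Biology | 10 ; Econ | 6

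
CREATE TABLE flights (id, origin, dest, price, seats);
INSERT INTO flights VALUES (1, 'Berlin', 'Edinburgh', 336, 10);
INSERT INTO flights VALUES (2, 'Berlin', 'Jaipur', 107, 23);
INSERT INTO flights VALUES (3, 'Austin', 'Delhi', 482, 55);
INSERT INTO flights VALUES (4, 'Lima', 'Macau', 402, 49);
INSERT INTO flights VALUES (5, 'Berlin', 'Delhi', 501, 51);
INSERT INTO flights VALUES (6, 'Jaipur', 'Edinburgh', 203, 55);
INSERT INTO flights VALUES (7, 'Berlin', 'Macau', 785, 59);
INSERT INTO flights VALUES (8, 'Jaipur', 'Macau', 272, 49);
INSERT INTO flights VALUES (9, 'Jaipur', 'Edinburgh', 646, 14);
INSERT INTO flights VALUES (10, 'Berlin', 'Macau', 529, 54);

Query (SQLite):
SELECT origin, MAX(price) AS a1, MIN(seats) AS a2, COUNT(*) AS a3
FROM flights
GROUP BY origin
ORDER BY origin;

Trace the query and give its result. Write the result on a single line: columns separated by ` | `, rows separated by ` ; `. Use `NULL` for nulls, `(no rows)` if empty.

Group flights by origin.
Per group compute: MAX(price), MIN(seats), COUNT(*).
  Austin: ids {3} → MAX(price)=482, MIN(seats)=55, COUNT(*)=1
  Berlin: ids {1, 2, 5, 7, 10} → MAX(price)=785, MIN(seats)=10, COUNT(*)=5
  Jaipur: ids {6, 8, 9} → MAX(price)=646, MIN(seats)=14, COUNT(*)=3
  Lima: ids {4} → MAX(price)=402, MIN(seats)=49, COUNT(*)=1

Austin | 482 | 55 | 1 ; Berlin | 785 | 10 | 5 ; Jaipur | 646 | 14 | 3 ; Lima | 402 | 49 | 1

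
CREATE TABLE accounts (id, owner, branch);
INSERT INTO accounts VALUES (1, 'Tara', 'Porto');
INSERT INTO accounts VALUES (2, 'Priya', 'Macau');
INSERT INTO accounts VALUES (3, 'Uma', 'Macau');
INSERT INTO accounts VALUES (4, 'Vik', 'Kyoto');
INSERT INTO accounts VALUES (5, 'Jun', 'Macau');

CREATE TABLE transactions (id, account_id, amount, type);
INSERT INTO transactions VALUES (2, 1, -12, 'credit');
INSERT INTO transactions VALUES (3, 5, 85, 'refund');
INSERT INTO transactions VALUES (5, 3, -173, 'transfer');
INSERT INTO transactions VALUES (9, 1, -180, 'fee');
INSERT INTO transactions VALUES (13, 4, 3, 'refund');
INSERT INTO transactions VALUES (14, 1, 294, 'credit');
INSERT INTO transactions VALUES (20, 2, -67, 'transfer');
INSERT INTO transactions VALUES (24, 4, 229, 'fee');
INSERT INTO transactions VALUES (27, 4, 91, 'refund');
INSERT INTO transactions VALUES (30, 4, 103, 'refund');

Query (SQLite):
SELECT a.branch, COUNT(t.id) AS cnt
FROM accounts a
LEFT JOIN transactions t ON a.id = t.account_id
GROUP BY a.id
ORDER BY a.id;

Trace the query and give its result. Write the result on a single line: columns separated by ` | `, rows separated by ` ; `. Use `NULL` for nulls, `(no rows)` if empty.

Porto | 3 ; Macau | 1 ; Macau | 1 ; Kyoto | 4 ; Macau | 1

LEFT JOIN keeps every accounts row; unmatched ones get NULL for transactions columns.
Group by accounts.id and compute COUNT(t.id). COUNT(col) of an all-NULL group is 0.
  1: ids {2, 9, 14} → COUNT(t.id)=3
  2: ids {20} → COUNT(t.id)=1
  3: ids {5} → COUNT(t.id)=1
  4: ids {13, 24, 27, 30} → COUNT(t.id)=4
  5: ids {3} → COUNT(t.id)=1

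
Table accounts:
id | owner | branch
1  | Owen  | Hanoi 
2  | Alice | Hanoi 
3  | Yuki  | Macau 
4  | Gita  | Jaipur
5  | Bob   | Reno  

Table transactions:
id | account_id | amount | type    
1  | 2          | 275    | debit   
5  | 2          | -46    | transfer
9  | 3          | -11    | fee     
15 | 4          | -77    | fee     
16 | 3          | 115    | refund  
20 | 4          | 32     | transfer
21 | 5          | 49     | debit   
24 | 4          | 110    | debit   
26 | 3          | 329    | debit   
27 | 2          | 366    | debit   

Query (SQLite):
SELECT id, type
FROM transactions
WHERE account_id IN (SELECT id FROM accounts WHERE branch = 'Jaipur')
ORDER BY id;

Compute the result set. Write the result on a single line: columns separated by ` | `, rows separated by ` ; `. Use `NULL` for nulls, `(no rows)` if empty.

Inner query: accounts.id where branch = 'Jaipur'.
Outer: keep transactions rows whose account_id is in that set.
Inner query → {4}

15 | fee ; 20 | transfer ; 24 | debit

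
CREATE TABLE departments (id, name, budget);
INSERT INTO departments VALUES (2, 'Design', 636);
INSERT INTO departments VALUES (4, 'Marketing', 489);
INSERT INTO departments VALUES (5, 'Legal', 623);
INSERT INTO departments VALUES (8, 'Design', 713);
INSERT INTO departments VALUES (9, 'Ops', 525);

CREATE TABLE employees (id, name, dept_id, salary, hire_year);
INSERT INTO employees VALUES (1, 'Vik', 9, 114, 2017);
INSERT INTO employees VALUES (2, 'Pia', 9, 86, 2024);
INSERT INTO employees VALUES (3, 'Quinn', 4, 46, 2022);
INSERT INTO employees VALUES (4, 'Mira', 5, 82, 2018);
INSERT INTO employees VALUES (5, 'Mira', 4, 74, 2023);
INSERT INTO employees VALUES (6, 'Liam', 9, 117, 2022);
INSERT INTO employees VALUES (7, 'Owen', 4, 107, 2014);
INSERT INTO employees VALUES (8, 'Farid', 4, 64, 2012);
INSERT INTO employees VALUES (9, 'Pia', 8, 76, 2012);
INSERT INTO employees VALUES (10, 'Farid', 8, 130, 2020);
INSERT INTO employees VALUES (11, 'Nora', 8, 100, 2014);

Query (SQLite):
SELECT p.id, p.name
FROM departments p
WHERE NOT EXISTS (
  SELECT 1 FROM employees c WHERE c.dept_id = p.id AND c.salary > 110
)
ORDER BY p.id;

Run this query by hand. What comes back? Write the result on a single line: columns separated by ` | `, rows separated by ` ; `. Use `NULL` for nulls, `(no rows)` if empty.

For each departments row, check whether any employees with matching dept_id has salary > 110.
Keep rows where that is false.

2 | Design ; 4 | Marketing ; 5 | Legal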